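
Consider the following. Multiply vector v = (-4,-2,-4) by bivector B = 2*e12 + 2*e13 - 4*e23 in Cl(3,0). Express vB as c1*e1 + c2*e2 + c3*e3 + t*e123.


vB has grade-1 (vector) and grade-3 (trivector) parts: vB = (v _| B) + (v ^ B).
Vector part <vB>_1:
  e1: -v2*b12 - v3*b13 = -(-2)*(2) - (-4)*(2) = 12
  e2: v1*b12 - v3*b23 = (-4)*(2) - (-4)*(-4) = -24
  e3: v1*b13 + v2*b23 = (-4)*(2) + (-2)*(-4) = 0
Trivector part <vB>_3:
  e123: v1*b23 - v2*b13 + v3*b12 = (-4)*(-4) - (-2)*(2) + (-4)*(2) = 12
vB = 12*e1 - 24*e2 + 0*e3 + 12*e123


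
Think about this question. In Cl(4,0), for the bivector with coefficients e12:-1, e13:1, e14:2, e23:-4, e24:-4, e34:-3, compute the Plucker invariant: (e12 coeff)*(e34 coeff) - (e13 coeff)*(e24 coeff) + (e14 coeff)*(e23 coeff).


Plucker relation: af - be + cd
a*f = (-1)*(-3) = 3
b*e = 1*(-4) = -4
c*d = 2*(-4) = -8
af - be + cd = 3 - (-4) + (-8)
= -1


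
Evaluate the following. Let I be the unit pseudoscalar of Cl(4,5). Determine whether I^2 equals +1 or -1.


The pseudoscalar I = e1...e_n (product of all n generators) of Cl(p,q) satisfies I^2 = (-1)^(q + n(n-1)/2).
p = 4, q = 5, n = p + q = 9
n(n-1)/2 = 9 * 8 / 2 = 36
Exponent = q + n(n-1)/2 = 5 + 36 = 41
I^2 = (-1)^41 = -1


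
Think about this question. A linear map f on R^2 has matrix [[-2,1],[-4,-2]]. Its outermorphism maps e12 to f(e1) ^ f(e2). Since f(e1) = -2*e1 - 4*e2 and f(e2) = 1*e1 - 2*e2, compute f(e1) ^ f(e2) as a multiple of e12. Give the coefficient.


The outermorphism of a linear map f sends e1^e2 to f(e1)^f(e2).
f(e1) = -2*e1 - 4*e2
f(e2) = 1*e1 - 2*e2
f(e1) ^ f(e2) = (-2*e1 - 4*e2) ^ (1*e1 - 2*e2)
= (-2)*(-2)*e12 + (-4)*1*e21
= (4 - (-4))*e12
= 8*e12
Coefficient = 8


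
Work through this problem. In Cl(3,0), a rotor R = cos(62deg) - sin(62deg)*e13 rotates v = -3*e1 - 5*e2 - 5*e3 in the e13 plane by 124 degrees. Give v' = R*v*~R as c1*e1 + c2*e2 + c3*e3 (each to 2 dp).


Rotor R = cos(62deg) - sin(62deg)*e13
Rotation angle theta = 2 * 62 = 124 degrees in the e13 plane (e1 -> e3).
The component perpendicular to the plane (e2) is invariant: v'_2 = v2 = -5.00
cos(124deg) = -0.5592, sin(124deg) = 0.8290
v'_1 = v1*cos(theta) - v3*sin(theta) = -3*(-0.5592) - (-5)*0.8290 = 5.82
v'_3 = v1*sin(theta) + v3*cos(theta) = -3*0.8290 + (-5)*(-0.5592) = 0.31
v' = 5.82*e1 - 5.00*e2 + 0.31*e3


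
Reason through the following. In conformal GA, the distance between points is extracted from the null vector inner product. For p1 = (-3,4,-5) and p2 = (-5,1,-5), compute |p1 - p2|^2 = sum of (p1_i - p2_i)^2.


p1 - p2 = (2, 3, 0)
|p1 - p2|^2 = 2^2 + 3^2 + 0^2
= 4 + 9 + 0
= 13


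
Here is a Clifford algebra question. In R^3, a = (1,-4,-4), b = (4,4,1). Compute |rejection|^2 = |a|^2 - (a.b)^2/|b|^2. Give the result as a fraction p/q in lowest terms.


|a|^2 = 1^2 + (-4)^2 + (-4)^2 = 33
|b|^2 = 4^2 + 4^2 + 1^2 = 33
a . b = 1*4 + (-4)*4 + (-4)*1 = -16
(a.b)^2 = (-16)^2 = 256
|rej|^2 = 33 - 256/33
= (1089 - 256)/33
= 833/33
In lowest terms: 833/33


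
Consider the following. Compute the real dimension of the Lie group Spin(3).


Spin(n) double-covers SO(n); both have Lie algebra so(n) of dimension n(n-1)/2.
n = 3
n(n-1) = 3 * 2 = 6
dim Spin(3) = 6/2 = 3


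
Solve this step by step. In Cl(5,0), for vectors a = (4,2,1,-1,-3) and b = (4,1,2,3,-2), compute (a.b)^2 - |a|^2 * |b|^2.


a . b = 4*4 + 2*1 + 1*2 + (-1)*3 + (-3)*(-2)
= 16 + 2 + 2 + (-3) + 6 = 23
|a|^2 = 4^2 + 2^2 + 1^2 + (-1)^2 + (-3)^2 = 31
|b|^2 = 4^2 + 1^2 + 2^2 + 3^2 + (-2)^2 = 34
(a.b)^2 = 23^2 = 529
|a|^2 * |b|^2 = 31 * 34 = 1054
Result = 529 - 1054 = -525


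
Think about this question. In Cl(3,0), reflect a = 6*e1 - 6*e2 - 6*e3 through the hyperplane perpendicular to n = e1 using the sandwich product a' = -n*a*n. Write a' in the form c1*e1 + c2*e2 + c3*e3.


Reflection formula: a' = -n*a*n, with n = e1 (unit vector, n^2 = 1).
For reflection through hyperplane perp to e1:
The component along e1 flips sign, others stay.
a = (6, -6, -6)
a' = (-6, -6, -6)
a' = -6*e1 - 6*e2 - 6*e3


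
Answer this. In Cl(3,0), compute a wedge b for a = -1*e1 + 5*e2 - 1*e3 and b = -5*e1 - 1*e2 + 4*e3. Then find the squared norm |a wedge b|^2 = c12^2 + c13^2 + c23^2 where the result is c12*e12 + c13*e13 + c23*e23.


a wedge b = (a1*b2 - a2*b1)*e12 + (a1*b3 - a3*b1)*e13 + (a2*b3 - a3*b2)*e23
e12 coeff: (-1)*(-1) - 5*(-5) = 1 - (-25) = 26
e13 coeff: (-1)*4 - (-1)*(-5) = -4 - 5 = -9
e23 coeff: 5*4 - (-1)*(-1) = 20 - 1 = 19
|a wedge b|^2 = 26^2 + (-9)^2 + 19^2
= 676 + 81 + 361
= 1118


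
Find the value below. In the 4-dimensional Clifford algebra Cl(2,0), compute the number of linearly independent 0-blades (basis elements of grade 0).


Number of grade-k basis blades in Cl(p,q) with n = p + q is C(n, k).
n = 2 + 0 = 2
C(2, 0) = 2! / (0! * 2!)
= 2 / (1 * 2)
= 1


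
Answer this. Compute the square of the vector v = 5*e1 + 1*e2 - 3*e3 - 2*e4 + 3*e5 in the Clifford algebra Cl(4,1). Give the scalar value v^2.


v^2 = sum of c_i^2 * e_i^2
Positive signature terms (e_i^2 = +1): 5^2 + 1^2 + (-3)^2 + (-2)^2 = 39
Negative signature terms (e_j^2 = -1): 3^2 = 9
v^2 = 39 - 9 = 30


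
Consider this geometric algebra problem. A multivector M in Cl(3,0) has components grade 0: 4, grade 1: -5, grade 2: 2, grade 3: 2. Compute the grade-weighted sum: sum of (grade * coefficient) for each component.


Grade-weighted sum = sum of grade_k * coefficient_k
0*4 = 0
1*(-5) = -5
2*2 = 4
3*2 = 6
Total = 0 + (-5) + 4 + 6 = 5


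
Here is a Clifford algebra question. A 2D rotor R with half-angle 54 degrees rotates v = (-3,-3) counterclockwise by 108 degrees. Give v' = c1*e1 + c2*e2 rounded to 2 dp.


Rotor R = cos(54deg) - sin(54deg)*e12
Rotation angle theta = 2 * 54 = 108 degrees
v' = R*v*~R rotates v by theta.
cos(108deg) = -0.3090, sin(108deg) = 0.9511
v'_1 = -3*cos(108deg) - (-3)*sin(108deg)
= -3*(-0.3090) - (-3)*0.9511
= 3.78
v'_2 = -3*sin(108deg) + (-3)*cos(108deg)
= -3*0.9511 + (-3)*(-0.3090)
= -1.93
v' = 3.78*e1 - 1.93*e2


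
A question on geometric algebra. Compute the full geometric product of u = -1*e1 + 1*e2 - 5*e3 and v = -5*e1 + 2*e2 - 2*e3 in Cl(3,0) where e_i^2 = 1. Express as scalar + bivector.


In Cl(3,0): e_i^2 = 1, e_ie_j = -e_je_i for i != j.
Scalar part = u . v = (-1)*(-5) + 1*2 + (-5)*(-2)
= 5 + 2 + 10 = 17
e12 coeff = (-1)*2 - 1*(-5) = -2 - (-5) = 3
e13 coeff = (-1)*(-2) - (-5)*(-5) = 2 - 25 = -23
e23 coeff = 1*(-2) - (-5)*2 = -2 - (-10) = 8
uv = 17 + 3*e12 - 23*e13 + 8*e23


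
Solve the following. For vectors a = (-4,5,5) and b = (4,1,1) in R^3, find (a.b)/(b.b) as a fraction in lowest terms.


Projection coefficient = (a . b) / (b . b)
a . b = (-4)*4 + 5*1 + 5*1
= -16 + 5 + 5 = -6
b . b = 4^2 + 1^2 + 1^2
= 16 + 1 + 1 = 18
Coefficient = -6/18
In lowest terms: -1/3


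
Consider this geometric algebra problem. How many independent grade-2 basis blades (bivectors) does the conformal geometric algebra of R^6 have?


The conformal model of R^6 uses Cl(7,1) with m = 6 + 2 = 8 generators.
Number of grade-2 blades = C(m, 2) = C(8, 2)
= 8*7/2 = 28


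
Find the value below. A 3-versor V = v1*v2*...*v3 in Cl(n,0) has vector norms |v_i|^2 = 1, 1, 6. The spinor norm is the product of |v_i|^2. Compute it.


Spinor norm N(V) = |v1|^2 * |v2|^2 * ... * |v3|^2
= 1 * 1 * 6
Running product: 1, 1, 6
N(V) = 6


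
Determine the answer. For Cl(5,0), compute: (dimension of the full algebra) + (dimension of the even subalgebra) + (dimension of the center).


n = 5 + 0 = 5
Total dim = 2^5 = 32
Even subalgebra dim = 2^4 = 16
n is odd, so center dim = 2
Sum = 32 + 16 + 2 = 50


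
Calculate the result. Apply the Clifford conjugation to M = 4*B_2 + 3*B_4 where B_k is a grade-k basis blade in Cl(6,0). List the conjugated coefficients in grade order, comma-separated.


Clifford conjugate sign for grade k: (-1)^(k(k+1)/2)
Grade 2: (-1)^(2*3/2) = (-1)^3 = -1, coeff 4 -> -4
Grade 4: (-1)^(4*5/2) = (-1)^10 = 1, coeff 3 -> 3
Conjugated coefficients: -4, 3


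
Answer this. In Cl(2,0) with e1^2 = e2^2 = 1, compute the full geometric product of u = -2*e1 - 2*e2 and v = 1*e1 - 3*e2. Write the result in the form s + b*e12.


Expand: (-2*e1 - 2*e2)(1*e1 - 3*e2)
= (-2)*1*e1e1 + (-2)*(-3)*e1e2 + (-2)*1*e2e1 + (-2)*(-3)*e2e2
Using e1^2 = e2^2 = 1, e2e1 = -e1e2:
Scalar part s = (-2)*1 + (-2)*(-3) = -2 + 6 = 4
Bivector part b = (-2)*(-3) - (-2)*1 = 6 - (-2) = 8
uv = 4 + 8*e12


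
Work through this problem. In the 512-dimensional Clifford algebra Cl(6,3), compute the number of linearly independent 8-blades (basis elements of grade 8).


Number of grade-k basis blades in Cl(p,q) with n = p + q is C(n, k).
n = 6 + 3 = 9
C(9, 8) = 9! / (8! * 1!)
= 362880 / (40320 * 1)
= 9


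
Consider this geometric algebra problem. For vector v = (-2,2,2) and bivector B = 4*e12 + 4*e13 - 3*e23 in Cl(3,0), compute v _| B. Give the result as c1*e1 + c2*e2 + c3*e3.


Left contraction v _| B = <vB>_1 (grade-1 part of the geometric product vB).
Using e1_|e12 = e2, e2_|e12 = -e1, e1_|e13 = e3, e3_|e13 = -e1, e2_|e23 = e3, e3_|e23 = -e2:
e1 coeff: -v2*b12 - v3*b13 = -(2)*(4) - (2)*(4) = -16
e2 coeff: v1*b12 - v3*b23 = (-2)*(4) - (2)*(-3) = -2
e3 coeff: v1*b13 + v2*b23 = (-2)*(4) + (2)*(-3) = -14
v _| B = -16*e1 - 2*e2 - 14*e3


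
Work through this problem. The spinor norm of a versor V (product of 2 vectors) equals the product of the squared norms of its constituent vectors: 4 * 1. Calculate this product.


Spinor norm N(V) = |v1|^2 * |v2|^2 * ... * |v2|^2
= 4 * 1
Running product: 4, 4
N(V) = 4


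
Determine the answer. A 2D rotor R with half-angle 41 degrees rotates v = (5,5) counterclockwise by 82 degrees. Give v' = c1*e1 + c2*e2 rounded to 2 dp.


Rotor R = cos(41deg) - sin(41deg)*e12
Rotation angle theta = 2 * 41 = 82 degrees
v' = R*v*~R rotates v by theta.
cos(82deg) = 0.1392, sin(82deg) = 0.9903
v'_1 = 5*cos(82deg) - 5*sin(82deg)
= 5*0.1392 - 5*0.9903
= -4.26
v'_2 = 5*sin(82deg) + 5*cos(82deg)
= 5*0.9903 + 5*0.1392
= 5.65
v' = -4.26*e1 + 5.65*e2


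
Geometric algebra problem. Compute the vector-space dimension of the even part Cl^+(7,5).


Even subalgebra dimension = 2^(n-1)
n = 7 + 5 = 12
2^(12 - 1) = 2^11 = 2048
Verification: sum of C(12,k) for even k = 1 + 66 + 495 + 924 + 495 + 66 + 1 = 2048
Result = 2048


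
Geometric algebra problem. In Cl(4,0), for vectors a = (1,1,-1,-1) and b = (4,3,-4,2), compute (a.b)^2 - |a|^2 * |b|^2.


a . b = 1*4 + 1*3 + (-1)*(-4) + (-1)*2
= 4 + 3 + 4 + (-2) = 9
|a|^2 = 1^2 + 1^2 + (-1)^2 + (-1)^2 = 4
|b|^2 = 4^2 + 3^2 + (-4)^2 + 2^2 = 45
(a.b)^2 = 9^2 = 81
|a|^2 * |b|^2 = 4 * 45 = 180
Result = 81 - 180 = -99


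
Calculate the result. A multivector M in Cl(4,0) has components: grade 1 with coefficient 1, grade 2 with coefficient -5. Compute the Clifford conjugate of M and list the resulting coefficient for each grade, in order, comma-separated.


Clifford conjugate sign for grade k: (-1)^(k(k+1)/2)
Grade 1: (-1)^(1*2/2) = (-1)^1 = -1, coeff 1 -> -1
Grade 2: (-1)^(2*3/2) = (-1)^3 = -1, coeff -5 -> 5
Conjugated coefficients: -1, 5


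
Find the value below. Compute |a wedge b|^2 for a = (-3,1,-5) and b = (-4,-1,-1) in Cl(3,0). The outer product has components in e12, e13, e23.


a wedge b = (a1*b2 - a2*b1)*e12 + (a1*b3 - a3*b1)*e13 + (a2*b3 - a3*b2)*e23
e12 coeff: (-3)*(-1) - 1*(-4) = 3 - (-4) = 7
e13 coeff: (-3)*(-1) - (-5)*(-4) = 3 - 20 = -17
e23 coeff: 1*(-1) - (-5)*(-1) = -1 - 5 = -6
|a wedge b|^2 = 7^2 + (-17)^2 + (-6)^2
= 49 + 289 + 36
= 374


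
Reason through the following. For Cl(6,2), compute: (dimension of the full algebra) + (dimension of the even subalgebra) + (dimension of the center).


n = 6 + 2 = 8
Total dim = 2^8 = 256
Even subalgebra dim = 2^7 = 128
n is even, so center dim = 1
Sum = 256 + 128 + 1 = 385


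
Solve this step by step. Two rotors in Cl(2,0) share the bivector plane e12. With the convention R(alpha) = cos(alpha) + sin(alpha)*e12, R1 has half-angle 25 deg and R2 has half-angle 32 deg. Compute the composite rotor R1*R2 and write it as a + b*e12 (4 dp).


Same-plane rotors commute and their half-angles add:
R1*R2 = cos(a1 + a2) + sin(a1 + a2)*e12.
a1 + a2 = 25 + 32 = 57 deg
cos(57 deg) = 0.5446
sin(57 deg) = 0.8387
R1*R2 = 0.5446 + 0.8387*e12


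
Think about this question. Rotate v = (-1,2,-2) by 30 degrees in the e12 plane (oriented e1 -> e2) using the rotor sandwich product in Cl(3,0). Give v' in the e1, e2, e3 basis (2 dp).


Rotor R = cos(15deg) - sin(15deg)*e12
Rotation angle theta = 2 * 15 = 30 degrees in the e12 plane (e1 -> e2).
The component perpendicular to the plane (e3) is invariant: v'_3 = v3 = -2.00
cos(30deg) = 0.8660, sin(30deg) = 0.5000
v'_1 = v1*cos(theta) - v2*sin(theta) = -1*0.8660 - 2*0.5000 = -1.87
v'_2 = v1*sin(theta) + v2*cos(theta) = -1*0.5000 + 2*0.8660 = 1.23
v' = -1.87*e1 + 1.23*e2 - 2.00*e3


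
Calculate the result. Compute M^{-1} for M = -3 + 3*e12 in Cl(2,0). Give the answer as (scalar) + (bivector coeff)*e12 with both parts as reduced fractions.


M = -3 + 3*e12, where e12^2 = -1.
Since M commutes with its reverse ~M = a - b*e12, M * ~M = a^2 - b^2*e12^2 = a^2 + b^2.
So M^{-1} = ~M / (a^2 + b^2) = (a - b*e12)/(a^2 + b^2).
a^2 + b^2 = 9 + 9 = 18
Scalar part = -3/18 = -1/6
Bivector coeff = -3/18 = -1/6
M^{-1} = -1/6 - 1/6*e12


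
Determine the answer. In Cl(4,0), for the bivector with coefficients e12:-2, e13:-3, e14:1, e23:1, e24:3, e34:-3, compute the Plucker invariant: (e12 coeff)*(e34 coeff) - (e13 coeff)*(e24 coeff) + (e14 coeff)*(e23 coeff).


Plucker relation: af - be + cd
a*f = (-2)*(-3) = 6
b*e = (-3)*3 = -9
c*d = 1*1 = 1
af - be + cd = 6 - (-9) + 1
= 16


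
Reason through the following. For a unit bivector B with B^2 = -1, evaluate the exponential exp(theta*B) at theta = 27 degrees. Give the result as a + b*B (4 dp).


For a unit bivector B with B^2 = -1, the exponential series gives
e^(theta*B) = cos(theta) + sin(theta)*B (the GA analogue of Euler's formula).
theta = 27 degrees = 0.471239 rad
cos(27 deg) = 0.8910
sin(27 deg) = 0.4540
exp(theta*B) = 0.8910 + 0.4540*B


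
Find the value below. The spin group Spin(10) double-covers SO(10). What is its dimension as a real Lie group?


Spin(n) double-covers SO(n); both have Lie algebra so(n) of dimension n(n-1)/2.
n = 10
n(n-1) = 10 * 9 = 90
dim Spin(10) = 90/2 = 45


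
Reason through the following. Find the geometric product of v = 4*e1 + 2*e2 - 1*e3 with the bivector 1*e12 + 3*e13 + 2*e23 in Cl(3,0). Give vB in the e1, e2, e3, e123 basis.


vB has grade-1 (vector) and grade-3 (trivector) parts: vB = (v _| B) + (v ^ B).
Vector part <vB>_1:
  e1: -v2*b12 - v3*b13 = -(2)*(1) - (-1)*(3) = 1
  e2: v1*b12 - v3*b23 = (4)*(1) - (-1)*(2) = 6
  e3: v1*b13 + v2*b23 = (4)*(3) + (2)*(2) = 16
Trivector part <vB>_3:
  e123: v1*b23 - v2*b13 + v3*b12 = (4)*(2) - (2)*(3) + (-1)*(1) = 1
vB = 1*e1 + 6*e2 + 16*e3 + 1*e123


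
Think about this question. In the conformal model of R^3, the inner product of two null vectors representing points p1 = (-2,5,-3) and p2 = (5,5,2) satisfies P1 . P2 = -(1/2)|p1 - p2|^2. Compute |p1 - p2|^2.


p1 - p2 = (-7, 0, -5)
|p1 - p2|^2 = (-7)^2 + 0^2 + (-5)^2
= 49 + 0 + 25
= 74


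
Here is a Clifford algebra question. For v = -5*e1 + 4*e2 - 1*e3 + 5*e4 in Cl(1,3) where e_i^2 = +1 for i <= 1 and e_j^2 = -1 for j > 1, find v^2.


v^2 = sum of c_i^2 * e_i^2
Positive signature terms (e_i^2 = +1): (-5)^2 = 25
Negative signature terms (e_j^2 = -1): 4^2 + (-1)^2 + 5^2 = 42
v^2 = 25 - 42 = -17


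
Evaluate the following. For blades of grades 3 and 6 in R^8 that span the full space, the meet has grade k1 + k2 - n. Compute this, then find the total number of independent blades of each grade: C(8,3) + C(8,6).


Meet grade = grade(A) + grade(B) - n
= 3 + 6 - 8 = 1
C(8,3) = 56
C(8,6) = 28
dim_A + dim_B = 56 + 28 = 84


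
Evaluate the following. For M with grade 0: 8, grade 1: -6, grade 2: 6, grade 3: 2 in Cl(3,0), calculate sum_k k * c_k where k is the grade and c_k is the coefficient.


Grade-weighted sum = sum of grade_k * coefficient_k
0*8 = 0
1*(-6) = -6
2*6 = 12
3*2 = 6
Total = 0 + (-6) + 12 + 6 = 12


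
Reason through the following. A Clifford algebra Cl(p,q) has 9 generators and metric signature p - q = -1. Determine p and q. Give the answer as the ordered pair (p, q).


We need p + q = 9 and p - q = -1.
Adding: 2p = 9 + (-1) = 8, so p = 4.
Then q = 9 - 4 = 5.
(p, q) = (4, 5)


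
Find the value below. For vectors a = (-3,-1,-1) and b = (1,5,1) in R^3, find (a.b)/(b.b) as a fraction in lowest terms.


Projection coefficient = (a . b) / (b . b)
a . b = (-3)*1 + (-1)*5 + (-1)*1
= -3 + (-5) + (-1) = -9
b . b = 1^2 + 5^2 + 1^2
= 1 + 25 + 1 = 27
Coefficient = -9/27
In lowest terms: -1/3


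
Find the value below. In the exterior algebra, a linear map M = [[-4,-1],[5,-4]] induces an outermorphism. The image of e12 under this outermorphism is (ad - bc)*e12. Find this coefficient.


The outermorphism of a linear map f sends e1^e2 to f(e1)^f(e2).
f(e1) = -4*e1 + 5*e2
f(e2) = -1*e1 - 4*e2
f(e1) ^ f(e2) = (-4*e1 + 5*e2) ^ (-1*e1 - 4*e2)
= (-4)*(-4)*e12 + 5*(-1)*e21
= (16 - (-5))*e12
= 21*e12
Coefficient = 21


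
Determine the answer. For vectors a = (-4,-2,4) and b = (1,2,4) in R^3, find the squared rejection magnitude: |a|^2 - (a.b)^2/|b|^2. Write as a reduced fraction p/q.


|a|^2 = (-4)^2 + (-2)^2 + 4^2 = 36
|b|^2 = 1^2 + 2^2 + 4^2 = 21
a . b = (-4)*1 + (-2)*2 + 4*4 = 8
(a.b)^2 = 8^2 = 64
|rej|^2 = 36 - 64/21
= (756 - 64)/21
= 692/21
In lowest terms: 692/21


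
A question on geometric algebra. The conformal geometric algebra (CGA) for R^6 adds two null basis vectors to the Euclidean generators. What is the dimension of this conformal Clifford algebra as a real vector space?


The conformal model of R^6 uses Cl(7,1): the 6 Euclidean generators plus two extra orthogonal generators e+ (e+^2 = +1) and e- (e-^2 = -1), from which the null vectors e0, einf are built.
Number of generators m = 6 + 2 = 8.
dim Cl(p,q) = 2^m = 2^8 = 256


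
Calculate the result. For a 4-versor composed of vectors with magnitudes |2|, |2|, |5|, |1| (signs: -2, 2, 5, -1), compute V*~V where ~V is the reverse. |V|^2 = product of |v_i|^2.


Each vector v_i has |v_i|^2 = s_i^2
Squared scales: (-2)^2 = 4, 2^2 = 4, 5^2 = 25, (-1)^2 = 1
|V|^2 = 4 * 4 * 25 * 1
= 400


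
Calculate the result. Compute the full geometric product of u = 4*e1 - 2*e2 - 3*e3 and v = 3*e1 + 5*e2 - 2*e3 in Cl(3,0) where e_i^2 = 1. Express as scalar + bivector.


In Cl(3,0): e_i^2 = 1, e_ie_j = -e_je_i for i != j.
Scalar part = u . v = 4*3 + (-2)*5 + (-3)*(-2)
= 12 + (-10) + 6 = 8
e12 coeff = 4*5 - (-2)*3 = 20 - (-6) = 26
e13 coeff = 4*(-2) - (-3)*3 = -8 - (-9) = 1
e23 coeff = (-2)*(-2) - (-3)*5 = 4 - (-15) = 19
uv = 8 + 26*e12 + 1*e13 + 19*e23


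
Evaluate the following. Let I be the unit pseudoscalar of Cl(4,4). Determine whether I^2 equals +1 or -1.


The pseudoscalar I = e1...e_n (product of all n generators) of Cl(p,q) satisfies I^2 = (-1)^(q + n(n-1)/2).
p = 4, q = 4, n = p + q = 8
n(n-1)/2 = 8 * 7 / 2 = 28
Exponent = q + n(n-1)/2 = 4 + 28 = 32
I^2 = (-1)^32 = +1


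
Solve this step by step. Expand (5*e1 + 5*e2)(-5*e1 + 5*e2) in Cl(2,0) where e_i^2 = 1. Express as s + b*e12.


Expand: (5*e1 + 5*e2)(-5*e1 + 5*e2)
= 5*(-5)*e1e1 + 5*5*e1e2 + 5*(-5)*e2e1 + 5*5*e2e2
Using e1^2 = e2^2 = 1, e2e1 = -e1e2:
Scalar part s = 5*(-5) + 5*5 = -25 + 25 = 0
Bivector part b = 5*5 - 5*(-5) = 25 - (-25) = 50
uv = 0 + 50*e12


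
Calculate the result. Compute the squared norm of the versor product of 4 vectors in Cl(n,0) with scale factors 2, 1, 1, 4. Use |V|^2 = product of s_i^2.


Each vector v_i has |v_i|^2 = s_i^2
Squared scales: 2^2 = 4, 1^2 = 1, 1^2 = 1, 4^2 = 16
|V|^2 = 4 * 1 * 1 * 16
= 64


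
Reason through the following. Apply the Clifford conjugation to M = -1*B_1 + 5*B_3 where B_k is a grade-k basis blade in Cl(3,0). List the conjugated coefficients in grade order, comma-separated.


Clifford conjugate sign for grade k: (-1)^(k(k+1)/2)
Grade 1: (-1)^(1*2/2) = (-1)^1 = -1, coeff -1 -> 1
Grade 3: (-1)^(3*4/2) = (-1)^6 = 1, coeff 5 -> 5
Conjugated coefficients: 1, 5


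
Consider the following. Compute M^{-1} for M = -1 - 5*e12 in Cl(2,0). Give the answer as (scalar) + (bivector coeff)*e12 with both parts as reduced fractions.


M = -1 - 5*e12, where e12^2 = -1.
Since M commutes with its reverse ~M = a - b*e12, M * ~M = a^2 - b^2*e12^2 = a^2 + b^2.
So M^{-1} = ~M / (a^2 + b^2) = (a - b*e12)/(a^2 + b^2).
a^2 + b^2 = 1 + 25 = 26
Scalar part = -1/26 = -1/26
Bivector coeff = 5/26 = 5/26
M^{-1} = -1/26 + 5/26*e12


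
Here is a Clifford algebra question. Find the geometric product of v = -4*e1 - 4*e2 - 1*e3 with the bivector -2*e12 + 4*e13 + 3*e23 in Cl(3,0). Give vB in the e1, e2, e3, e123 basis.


vB has grade-1 (vector) and grade-3 (trivector) parts: vB = (v _| B) + (v ^ B).
Vector part <vB>_1:
  e1: -v2*b12 - v3*b13 = -(-4)*(-2) - (-1)*(4) = -4
  e2: v1*b12 - v3*b23 = (-4)*(-2) - (-1)*(3) = 11
  e3: v1*b13 + v2*b23 = (-4)*(4) + (-4)*(3) = -28
Trivector part <vB>_3:
  e123: v1*b23 - v2*b13 + v3*b12 = (-4)*(3) - (-4)*(4) + (-1)*(-2) = 6
vB = -4*e1 + 11*e2 - 28*e3 + 6*e123


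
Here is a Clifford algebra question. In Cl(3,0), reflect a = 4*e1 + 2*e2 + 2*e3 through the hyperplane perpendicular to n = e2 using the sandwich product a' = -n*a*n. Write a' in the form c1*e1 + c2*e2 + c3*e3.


Reflection formula: a' = -n*a*n, with n = e2 (unit vector, n^2 = 1).
For reflection through hyperplane perp to e2:
The component along e2 flips sign, others stay.
a = (4, 2, 2)
a' = (4, -2, 2)
a' = 4*e1 - 2*e2 + 2*e3


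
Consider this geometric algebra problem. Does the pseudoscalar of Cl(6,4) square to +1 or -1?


The pseudoscalar I = e1...e_n (product of all n generators) of Cl(p,q) satisfies I^2 = (-1)^(q + n(n-1)/2).
p = 6, q = 4, n = p + q = 10
n(n-1)/2 = 10 * 9 / 2 = 45
Exponent = q + n(n-1)/2 = 4 + 45 = 49
I^2 = (-1)^49 = -1


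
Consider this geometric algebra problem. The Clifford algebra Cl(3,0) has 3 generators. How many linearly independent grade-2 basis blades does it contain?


Number of grade-k basis blades in Cl(p,q) with n = p + q is C(n, k).
n = 3 + 0 = 3
C(3, 2) = 3! / (2! * 1!)
= 6 / (2 * 1)
= 3


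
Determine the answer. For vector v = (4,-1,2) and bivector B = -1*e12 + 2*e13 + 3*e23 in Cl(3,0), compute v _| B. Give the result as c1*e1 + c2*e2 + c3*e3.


Left contraction v _| B = <vB>_1 (grade-1 part of the geometric product vB).
Using e1_|e12 = e2, e2_|e12 = -e1, e1_|e13 = e3, e3_|e13 = -e1, e2_|e23 = e3, e3_|e23 = -e2:
e1 coeff: -v2*b12 - v3*b13 = -(-1)*(-1) - (2)*(2) = -5
e2 coeff: v1*b12 - v3*b23 = (4)*(-1) - (2)*(3) = -10
e3 coeff: v1*b13 + v2*b23 = (4)*(2) + (-1)*(3) = 5
v _| B = -5*e1 - 10*e2 + 5*e3


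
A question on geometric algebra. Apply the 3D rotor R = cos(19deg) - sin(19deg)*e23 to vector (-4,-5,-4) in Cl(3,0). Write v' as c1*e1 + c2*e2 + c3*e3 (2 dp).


Rotor R = cos(19deg) - sin(19deg)*e23
Rotation angle theta = 2 * 19 = 38 degrees in the e23 plane (e2 -> e3).
The component perpendicular to the plane (e1) is invariant: v'_1 = v1 = -4.00
cos(38deg) = 0.7880, sin(38deg) = 0.6157
v'_2 = v2*cos(theta) - v3*sin(theta) = -5*0.7880 - (-4)*0.6157 = -1.48
v'_3 = v2*sin(theta) + v3*cos(theta) = -5*0.6157 + (-4)*0.7880 = -6.23
v' = -4.00*e1 - 1.48*e2 - 6.23*e3


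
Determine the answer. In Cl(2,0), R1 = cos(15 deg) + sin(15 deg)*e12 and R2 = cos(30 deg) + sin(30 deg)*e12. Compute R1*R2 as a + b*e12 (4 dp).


Same-plane rotors commute and their half-angles add:
R1*R2 = cos(a1 + a2) + sin(a1 + a2)*e12.
a1 + a2 = 15 + 30 = 45 deg
cos(45 deg) = 0.7071
sin(45 deg) = 0.7071
R1*R2 = 0.7071 + 0.7071*e12


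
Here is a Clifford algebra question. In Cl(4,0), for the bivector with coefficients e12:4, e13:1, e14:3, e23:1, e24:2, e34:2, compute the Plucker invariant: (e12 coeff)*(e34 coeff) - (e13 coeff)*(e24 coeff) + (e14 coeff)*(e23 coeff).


Plucker relation: af - be + cd
a*f = 4*2 = 8
b*e = 1*2 = 2
c*d = 3*1 = 3
af - be + cd = 8 - 2 + 3
= 9


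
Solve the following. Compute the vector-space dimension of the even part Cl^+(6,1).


Even subalgebra dimension = 2^(n-1)
n = 6 + 1 = 7
2^(7 - 1) = 2^6 = 64
Verification: sum of C(7,k) for even k = 1 + 21 + 35 + 7 = 64
Result = 64


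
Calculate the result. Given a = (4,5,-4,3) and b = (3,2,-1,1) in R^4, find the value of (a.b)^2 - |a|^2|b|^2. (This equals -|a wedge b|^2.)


a . b = 4*3 + 5*2 + (-4)*(-1) + 3*1
= 12 + 10 + 4 + 3 = 29
|a|^2 = 4^2 + 5^2 + (-4)^2 + 3^2 = 66
|b|^2 = 3^2 + 2^2 + (-1)^2 + 1^2 = 15
(a.b)^2 = 29^2 = 841
|a|^2 * |b|^2 = 66 * 15 = 990
Result = 841 - 990 = -149


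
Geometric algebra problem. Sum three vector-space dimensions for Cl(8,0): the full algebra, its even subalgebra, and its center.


n = 8 + 0 = 8
Total dim = 2^8 = 256
Even subalgebra dim = 2^7 = 128
n is even, so center dim = 1
Sum = 256 + 128 + 1 = 385


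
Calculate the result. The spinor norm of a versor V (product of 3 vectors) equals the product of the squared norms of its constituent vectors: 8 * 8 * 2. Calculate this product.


Spinor norm N(V) = |v1|^2 * |v2|^2 * ... * |v3|^2
= 8 * 8 * 2
Running product: 8, 64, 128
N(V) = 128


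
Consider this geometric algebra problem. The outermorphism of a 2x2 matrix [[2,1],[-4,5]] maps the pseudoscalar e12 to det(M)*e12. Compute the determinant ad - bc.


The outermorphism of a linear map f sends e1^e2 to f(e1)^f(e2).
f(e1) = 2*e1 - 4*e2
f(e2) = 1*e1 + 5*e2
f(e1) ^ f(e2) = (2*e1 - 4*e2) ^ (1*e1 + 5*e2)
= 2*5*e12 + (-4)*1*e21
= (10 - (-4))*e12
= 14*e12
Coefficient = 14


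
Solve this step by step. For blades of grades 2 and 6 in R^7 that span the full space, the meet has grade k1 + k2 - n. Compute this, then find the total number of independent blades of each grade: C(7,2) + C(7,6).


Meet grade = grade(A) + grade(B) - n
= 2 + 6 - 7 = 1
C(7,2) = 21
C(7,6) = 7
dim_A + dim_B = 21 + 7 = 28


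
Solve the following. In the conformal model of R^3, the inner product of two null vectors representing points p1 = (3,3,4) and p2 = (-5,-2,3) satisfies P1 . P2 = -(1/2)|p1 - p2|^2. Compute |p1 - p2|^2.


p1 - p2 = (8, 5, 1)
|p1 - p2|^2 = 8^2 + 5^2 + 1^2
= 64 + 25 + 1
= 90


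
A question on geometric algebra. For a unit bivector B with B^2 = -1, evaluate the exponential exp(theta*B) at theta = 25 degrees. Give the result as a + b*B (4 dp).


For a unit bivector B with B^2 = -1, the exponential series gives
e^(theta*B) = cos(theta) + sin(theta)*B (the GA analogue of Euler's formula).
theta = 25 degrees = 0.436332 rad
cos(25 deg) = 0.9063
sin(25 deg) = 0.4226
exp(theta*B) = 0.9063 + 0.4226*B


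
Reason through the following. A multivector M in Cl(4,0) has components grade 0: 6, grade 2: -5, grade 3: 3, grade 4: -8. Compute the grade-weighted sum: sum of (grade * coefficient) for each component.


Grade-weighted sum = sum of grade_k * coefficient_k
0*6 = 0
2*(-5) = -10
3*3 = 9
4*(-8) = -32
Total = 0 + (-10) + 9 + (-32) = -33


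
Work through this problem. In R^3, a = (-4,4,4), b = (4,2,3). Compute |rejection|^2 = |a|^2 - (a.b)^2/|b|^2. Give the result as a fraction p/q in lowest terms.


|a|^2 = (-4)^2 + 4^2 + 4^2 = 48
|b|^2 = 4^2 + 2^2 + 3^2 = 29
a . b = (-4)*4 + 4*2 + 4*3 = 4
(a.b)^2 = 4^2 = 16
|rej|^2 = 48 - 16/29
= (1392 - 16)/29
= 1376/29
In lowest terms: 1376/29


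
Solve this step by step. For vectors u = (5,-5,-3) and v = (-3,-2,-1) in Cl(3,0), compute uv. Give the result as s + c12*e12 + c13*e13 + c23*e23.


In Cl(3,0): e_i^2 = 1, e_ie_j = -e_je_i for i != j.
Scalar part = u . v = 5*(-3) + (-5)*(-2) + (-3)*(-1)
= -15 + 10 + 3 = -2
e12 coeff = 5*(-2) - (-5)*(-3) = -10 - 15 = -25
e13 coeff = 5*(-1) - (-3)*(-3) = -5 - 9 = -14
e23 coeff = (-5)*(-1) - (-3)*(-2) = 5 - 6 = -1
uv = -2 - 25*e12 - 14*e13 - 1*e23


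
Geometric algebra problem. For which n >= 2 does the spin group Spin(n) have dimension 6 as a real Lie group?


dim Spin(n) = dim so(n) = n(n-1)/2.
Solve n(n-1)/2 = 6, i.e. n^2 - n - 12 = 0.
Discriminant = 1 + 8*6 = 49
n = (1 + sqrt(49))/2 = (1 + 7)/2 = 4


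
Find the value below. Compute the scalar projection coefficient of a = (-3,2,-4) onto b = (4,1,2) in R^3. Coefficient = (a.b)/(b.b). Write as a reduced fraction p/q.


Projection coefficient = (a . b) / (b . b)
a . b = (-3)*4 + 2*1 + (-4)*2
= -12 + 2 + (-8) = -18
b . b = 4^2 + 1^2 + 2^2
= 16 + 1 + 4 = 21
Coefficient = -18/21
In lowest terms: -6/7


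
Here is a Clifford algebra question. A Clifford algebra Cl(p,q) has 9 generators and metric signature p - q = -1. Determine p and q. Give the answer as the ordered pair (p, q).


We need p + q = 9 and p - q = -1.
Adding: 2p = 9 + (-1) = 8, so p = 4.
Then q = 9 - 4 = 5.
(p, q) = (4, 5)


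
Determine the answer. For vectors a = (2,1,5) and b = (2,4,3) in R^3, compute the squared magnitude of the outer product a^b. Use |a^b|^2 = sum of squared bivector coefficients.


a wedge b = (a1*b2 - a2*b1)*e12 + (a1*b3 - a3*b1)*e13 + (a2*b3 - a3*b2)*e23
e12 coeff: 2*4 - 1*2 = 8 - 2 = 6
e13 coeff: 2*3 - 5*2 = 6 - 10 = -4
e23 coeff: 1*3 - 5*4 = 3 - 20 = -17
|a wedge b|^2 = 6^2 + (-4)^2 + (-17)^2
= 36 + 16 + 289
= 341


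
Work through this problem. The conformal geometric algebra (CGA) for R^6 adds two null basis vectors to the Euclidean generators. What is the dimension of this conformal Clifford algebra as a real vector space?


The conformal model of R^6 uses Cl(7,1): the 6 Euclidean generators plus two extra orthogonal generators e+ (e+^2 = +1) and e- (e-^2 = -1), from which the null vectors e0, einf are built.
Number of generators m = 6 + 2 = 8.
dim Cl(p,q) = 2^m = 2^8 = 256


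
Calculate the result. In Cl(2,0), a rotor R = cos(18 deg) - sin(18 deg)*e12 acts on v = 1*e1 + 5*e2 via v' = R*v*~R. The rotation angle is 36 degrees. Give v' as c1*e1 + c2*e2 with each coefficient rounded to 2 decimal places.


Rotor R = cos(18deg) - sin(18deg)*e12
Rotation angle theta = 2 * 18 = 36 degrees
v' = R*v*~R rotates v by theta.
cos(36deg) = 0.8090, sin(36deg) = 0.5878
v'_1 = 1*cos(36deg) - 5*sin(36deg)
= 1*0.8090 - 5*0.5878
= -2.13
v'_2 = 1*sin(36deg) + 5*cos(36deg)
= 1*0.5878 + 5*0.8090
= 4.63
v' = -2.13*e1 + 4.63*e2


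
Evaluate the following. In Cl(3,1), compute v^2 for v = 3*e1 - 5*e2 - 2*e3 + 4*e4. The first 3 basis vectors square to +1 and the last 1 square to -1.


v^2 = sum of c_i^2 * e_i^2
Positive signature terms (e_i^2 = +1): 3^2 + (-5)^2 + (-2)^2 = 38
Negative signature terms (e_j^2 = -1): 4^2 = 16
v^2 = 38 - 16 = 22


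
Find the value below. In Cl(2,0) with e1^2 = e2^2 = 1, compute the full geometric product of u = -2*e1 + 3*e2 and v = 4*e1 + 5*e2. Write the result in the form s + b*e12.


Expand: (-2*e1 + 3*e2)(4*e1 + 5*e2)
= (-2)*4*e1e1 + (-2)*5*e1e2 + 3*4*e2e1 + 3*5*e2e2
Using e1^2 = e2^2 = 1, e2e1 = -e1e2:
Scalar part s = (-2)*4 + 3*5 = -8 + 15 = 7
Bivector part b = (-2)*5 - 3*4 = -10 - 12 = -22
uv = 7 - 22*e12


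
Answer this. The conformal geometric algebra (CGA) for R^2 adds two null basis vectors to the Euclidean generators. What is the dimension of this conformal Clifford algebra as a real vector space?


The conformal model of R^2 uses Cl(3,1): the 2 Euclidean generators plus two extra orthogonal generators e+ (e+^2 = +1) and e- (e-^2 = -1), from which the null vectors e0, einf are built.
Number of generators m = 2 + 2 = 4.
dim Cl(p,q) = 2^m = 2^4 = 16


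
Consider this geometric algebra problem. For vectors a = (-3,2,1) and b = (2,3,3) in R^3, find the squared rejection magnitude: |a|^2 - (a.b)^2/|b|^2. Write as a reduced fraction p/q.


|a|^2 = (-3)^2 + 2^2 + 1^2 = 14
|b|^2 = 2^2 + 3^2 + 3^2 = 22
a . b = (-3)*2 + 2*3 + 1*3 = 3
(a.b)^2 = 3^2 = 9
|rej|^2 = 14 - 9/22
= (308 - 9)/22
= 299/22
In lowest terms: 299/22


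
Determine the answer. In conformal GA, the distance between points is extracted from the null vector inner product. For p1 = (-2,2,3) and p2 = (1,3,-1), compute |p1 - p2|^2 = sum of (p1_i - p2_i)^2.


p1 - p2 = (-3, -1, 4)
|p1 - p2|^2 = (-3)^2 + (-1)^2 + 4^2
= 9 + 1 + 16
= 26


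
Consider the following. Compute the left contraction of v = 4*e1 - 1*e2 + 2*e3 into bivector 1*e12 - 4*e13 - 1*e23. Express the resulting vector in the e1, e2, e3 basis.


Left contraction v _| B = <vB>_1 (grade-1 part of the geometric product vB).
Using e1_|e12 = e2, e2_|e12 = -e1, e1_|e13 = e3, e3_|e13 = -e1, e2_|e23 = e3, e3_|e23 = -e2:
e1 coeff: -v2*b12 - v3*b13 = -(-1)*(1) - (2)*(-4) = 9
e2 coeff: v1*b12 - v3*b23 = (4)*(1) - (2)*(-1) = 6
e3 coeff: v1*b13 + v2*b23 = (4)*(-4) + (-1)*(-1) = -15
v _| B = 9*e1 + 6*e2 - 15*e3


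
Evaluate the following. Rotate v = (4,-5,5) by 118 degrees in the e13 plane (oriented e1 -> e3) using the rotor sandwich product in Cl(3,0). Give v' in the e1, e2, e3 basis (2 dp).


Rotor R = cos(59deg) - sin(59deg)*e13
Rotation angle theta = 2 * 59 = 118 degrees in the e13 plane (e1 -> e3).
The component perpendicular to the plane (e2) is invariant: v'_2 = v2 = -5.00
cos(118deg) = -0.4695, sin(118deg) = 0.8829
v'_1 = v1*cos(theta) - v3*sin(theta) = 4*(-0.4695) - 5*0.8829 = -6.29
v'_3 = v1*sin(theta) + v3*cos(theta) = 4*0.8829 + 5*(-0.4695) = 1.18
v' = -6.29*e1 - 5.00*e2 + 1.18*e3


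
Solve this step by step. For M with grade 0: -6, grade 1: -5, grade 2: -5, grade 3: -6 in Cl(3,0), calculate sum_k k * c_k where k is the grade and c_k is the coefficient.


Grade-weighted sum = sum of grade_k * coefficient_k
0*(-6) = 0
1*(-5) = -5
2*(-5) = -10
3*(-6) = -18
Total = 0 + (-5) + (-10) + (-18) = -33


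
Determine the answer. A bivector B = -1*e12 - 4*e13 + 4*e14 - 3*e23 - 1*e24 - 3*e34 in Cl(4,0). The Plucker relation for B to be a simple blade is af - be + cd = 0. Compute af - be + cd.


Plucker relation: af - be + cd
a*f = (-1)*(-3) = 3
b*e = (-4)*(-1) = 4
c*d = 4*(-3) = -12
af - be + cd = 3 - 4 + (-12)
= -13


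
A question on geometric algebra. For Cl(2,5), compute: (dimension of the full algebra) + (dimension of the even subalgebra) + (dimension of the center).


n = 2 + 5 = 7
Total dim = 2^7 = 128
Even subalgebra dim = 2^6 = 64
n is odd, so center dim = 2
Sum = 128 + 64 + 2 = 194


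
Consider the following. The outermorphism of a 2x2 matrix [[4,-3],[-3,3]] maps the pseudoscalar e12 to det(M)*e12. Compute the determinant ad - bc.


The outermorphism of a linear map f sends e1^e2 to f(e1)^f(e2).
f(e1) = 4*e1 - 3*e2
f(e2) = -3*e1 + 3*e2
f(e1) ^ f(e2) = (4*e1 - 3*e2) ^ (-3*e1 + 3*e2)
= 4*3*e12 + (-3)*(-3)*e21
= (12 - 9)*e12
= 3*e12
Coefficient = 3


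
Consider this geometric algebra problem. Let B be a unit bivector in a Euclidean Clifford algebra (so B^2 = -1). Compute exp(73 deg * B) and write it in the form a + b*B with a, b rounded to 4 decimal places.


For a unit bivector B with B^2 = -1, the exponential series gives
e^(theta*B) = cos(theta) + sin(theta)*B (the GA analogue of Euler's formula).
theta = 73 degrees = 1.27409 rad
cos(73 deg) = 0.2924
sin(73 deg) = 0.9563
exp(theta*B) = 0.2924 + 0.9563*B


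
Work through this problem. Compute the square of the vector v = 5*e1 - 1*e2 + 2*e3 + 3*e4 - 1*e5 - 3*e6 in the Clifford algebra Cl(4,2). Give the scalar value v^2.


v^2 = sum of c_i^2 * e_i^2
Positive signature terms (e_i^2 = +1): 5^2 + (-1)^2 + 2^2 + 3^2 = 39
Negative signature terms (e_j^2 = -1): (-1)^2 + (-3)^2 = 10
v^2 = 39 - 10 = 29


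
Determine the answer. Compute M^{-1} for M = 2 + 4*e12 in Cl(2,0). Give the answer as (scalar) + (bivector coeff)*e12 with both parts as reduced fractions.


M = 2 + 4*e12, where e12^2 = -1.
Since M commutes with its reverse ~M = a - b*e12, M * ~M = a^2 - b^2*e12^2 = a^2 + b^2.
So M^{-1} = ~M / (a^2 + b^2) = (a - b*e12)/(a^2 + b^2).
a^2 + b^2 = 4 + 16 = 20
Scalar part = 2/20 = 1/10
Bivector coeff = -4/20 = -1/5
M^{-1} = 1/10 - 1/5*e12


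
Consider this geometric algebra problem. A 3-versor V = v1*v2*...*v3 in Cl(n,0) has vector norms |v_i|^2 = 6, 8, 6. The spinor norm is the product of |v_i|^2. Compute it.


Spinor norm N(V) = |v1|^2 * |v2|^2 * ... * |v3|^2
= 6 * 8 * 6
Running product: 6, 48, 288
N(V) = 288


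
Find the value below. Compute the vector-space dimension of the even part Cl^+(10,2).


Even subalgebra dimension = 2^(n-1)
n = 10 + 2 = 12
2^(12 - 1) = 2^11 = 2048
Verification: sum of C(12,k) for even k = 1 + 66 + 495 + 924 + 495 + 66 + 1 = 2048
Result = 2048


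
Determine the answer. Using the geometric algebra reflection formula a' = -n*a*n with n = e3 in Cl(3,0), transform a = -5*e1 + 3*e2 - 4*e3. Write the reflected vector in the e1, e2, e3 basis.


Reflection formula: a' = -n*a*n, with n = e3 (unit vector, n^2 = 1).
For reflection through hyperplane perp to e3:
The component along e3 flips sign, others stay.
a = (-5, 3, -4)
a' = (-5, 3, 4)
a' = -5*e1 + 3*e2 + 4*e3


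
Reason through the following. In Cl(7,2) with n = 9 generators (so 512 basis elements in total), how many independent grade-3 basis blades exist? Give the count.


Number of grade-k basis blades in Cl(p,q) with n = p + q is C(n, k).
n = 7 + 2 = 9
C(9, 3) = 9! / (3! * 6!)
= 362880 / (6 * 720)
= 84


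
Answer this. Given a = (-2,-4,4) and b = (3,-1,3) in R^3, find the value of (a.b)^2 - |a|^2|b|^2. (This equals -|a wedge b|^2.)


a . b = (-2)*3 + (-4)*(-1) + 4*3
= -6 + 4 + 12 = 10
|a|^2 = (-2)^2 + (-4)^2 + 4^2 = 36
|b|^2 = 3^2 + (-1)^2 + 3^2 = 19
(a.b)^2 = 10^2 = 100
|a|^2 * |b|^2 = 36 * 19 = 684
Result = 100 - 684 = -584


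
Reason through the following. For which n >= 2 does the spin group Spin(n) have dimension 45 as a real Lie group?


dim Spin(n) = dim so(n) = n(n-1)/2.
Solve n(n-1)/2 = 45, i.e. n^2 - n - 90 = 0.
Discriminant = 1 + 8*45 = 361
n = (1 + sqrt(361))/2 = (1 + 19)/2 = 10


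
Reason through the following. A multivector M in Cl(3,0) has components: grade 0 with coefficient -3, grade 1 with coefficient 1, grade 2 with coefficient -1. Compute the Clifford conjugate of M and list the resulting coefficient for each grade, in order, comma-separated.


Clifford conjugate sign for grade k: (-1)^(k(k+1)/2)
Grade 0: (-1)^(0*1/2) = (-1)^0 = 1, coeff -3 -> -3
Grade 1: (-1)^(1*2/2) = (-1)^1 = -1, coeff 1 -> -1
Grade 2: (-1)^(2*3/2) = (-1)^3 = -1, coeff -1 -> 1
Conjugated coefficients: -3, -1, 1


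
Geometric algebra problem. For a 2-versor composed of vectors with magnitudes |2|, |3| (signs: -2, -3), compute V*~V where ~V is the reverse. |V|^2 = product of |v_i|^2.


Each vector v_i has |v_i|^2 = s_i^2
Squared scales: (-2)^2 = 4, (-3)^2 = 9
|V|^2 = 4 * 9
= 36


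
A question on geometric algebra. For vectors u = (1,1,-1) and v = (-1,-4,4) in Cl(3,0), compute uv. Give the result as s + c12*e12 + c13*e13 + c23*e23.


In Cl(3,0): e_i^2 = 1, e_ie_j = -e_je_i for i != j.
Scalar part = u . v = 1*(-1) + 1*(-4) + (-1)*4
= -1 + (-4) + (-4) = -9
e12 coeff = 1*(-4) - 1*(-1) = -4 - (-1) = -3
e13 coeff = 1*4 - (-1)*(-1) = 4 - 1 = 3
e23 coeff = 1*4 - (-1)*(-4) = 4 - 4 = 0
uv = -9 - 3*e12 + 3*e13 + 0*e23


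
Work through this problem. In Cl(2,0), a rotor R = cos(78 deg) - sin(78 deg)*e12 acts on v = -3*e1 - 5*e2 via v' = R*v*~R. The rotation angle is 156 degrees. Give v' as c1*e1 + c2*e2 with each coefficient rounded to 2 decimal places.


Rotor R = cos(78deg) - sin(78deg)*e12
Rotation angle theta = 2 * 78 = 156 degrees
v' = R*v*~R rotates v by theta.
cos(156deg) = -0.9135, sin(156deg) = 0.4067
v'_1 = -3*cos(156deg) - (-5)*sin(156deg)
= -3*(-0.9135) - (-5)*0.4067
= 4.77
v'_2 = -3*sin(156deg) + (-5)*cos(156deg)
= -3*0.4067 + (-5)*(-0.9135)
= 3.35
v' = 4.77*e1 + 3.35*e2


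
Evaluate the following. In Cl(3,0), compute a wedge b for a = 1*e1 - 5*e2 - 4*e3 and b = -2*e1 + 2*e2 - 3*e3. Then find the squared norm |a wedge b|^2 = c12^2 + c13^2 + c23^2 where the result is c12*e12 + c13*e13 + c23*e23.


a wedge b = (a1*b2 - a2*b1)*e12 + (a1*b3 - a3*b1)*e13 + (a2*b3 - a3*b2)*e23
e12 coeff: 1*2 - (-5)*(-2) = 2 - 10 = -8
e13 coeff: 1*(-3) - (-4)*(-2) = -3 - 8 = -11
e23 coeff: (-5)*(-3) - (-4)*2 = 15 - (-8) = 23
|a wedge b|^2 = (-8)^2 + (-11)^2 + 23^2
= 64 + 121 + 529
= 714


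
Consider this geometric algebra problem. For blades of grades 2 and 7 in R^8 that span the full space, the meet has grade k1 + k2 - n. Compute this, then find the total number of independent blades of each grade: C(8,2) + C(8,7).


Meet grade = grade(A) + grade(B) - n
= 2 + 7 - 8 = 1
C(8,2) = 28
C(8,7) = 8
dim_A + dim_B = 28 + 8 = 36
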